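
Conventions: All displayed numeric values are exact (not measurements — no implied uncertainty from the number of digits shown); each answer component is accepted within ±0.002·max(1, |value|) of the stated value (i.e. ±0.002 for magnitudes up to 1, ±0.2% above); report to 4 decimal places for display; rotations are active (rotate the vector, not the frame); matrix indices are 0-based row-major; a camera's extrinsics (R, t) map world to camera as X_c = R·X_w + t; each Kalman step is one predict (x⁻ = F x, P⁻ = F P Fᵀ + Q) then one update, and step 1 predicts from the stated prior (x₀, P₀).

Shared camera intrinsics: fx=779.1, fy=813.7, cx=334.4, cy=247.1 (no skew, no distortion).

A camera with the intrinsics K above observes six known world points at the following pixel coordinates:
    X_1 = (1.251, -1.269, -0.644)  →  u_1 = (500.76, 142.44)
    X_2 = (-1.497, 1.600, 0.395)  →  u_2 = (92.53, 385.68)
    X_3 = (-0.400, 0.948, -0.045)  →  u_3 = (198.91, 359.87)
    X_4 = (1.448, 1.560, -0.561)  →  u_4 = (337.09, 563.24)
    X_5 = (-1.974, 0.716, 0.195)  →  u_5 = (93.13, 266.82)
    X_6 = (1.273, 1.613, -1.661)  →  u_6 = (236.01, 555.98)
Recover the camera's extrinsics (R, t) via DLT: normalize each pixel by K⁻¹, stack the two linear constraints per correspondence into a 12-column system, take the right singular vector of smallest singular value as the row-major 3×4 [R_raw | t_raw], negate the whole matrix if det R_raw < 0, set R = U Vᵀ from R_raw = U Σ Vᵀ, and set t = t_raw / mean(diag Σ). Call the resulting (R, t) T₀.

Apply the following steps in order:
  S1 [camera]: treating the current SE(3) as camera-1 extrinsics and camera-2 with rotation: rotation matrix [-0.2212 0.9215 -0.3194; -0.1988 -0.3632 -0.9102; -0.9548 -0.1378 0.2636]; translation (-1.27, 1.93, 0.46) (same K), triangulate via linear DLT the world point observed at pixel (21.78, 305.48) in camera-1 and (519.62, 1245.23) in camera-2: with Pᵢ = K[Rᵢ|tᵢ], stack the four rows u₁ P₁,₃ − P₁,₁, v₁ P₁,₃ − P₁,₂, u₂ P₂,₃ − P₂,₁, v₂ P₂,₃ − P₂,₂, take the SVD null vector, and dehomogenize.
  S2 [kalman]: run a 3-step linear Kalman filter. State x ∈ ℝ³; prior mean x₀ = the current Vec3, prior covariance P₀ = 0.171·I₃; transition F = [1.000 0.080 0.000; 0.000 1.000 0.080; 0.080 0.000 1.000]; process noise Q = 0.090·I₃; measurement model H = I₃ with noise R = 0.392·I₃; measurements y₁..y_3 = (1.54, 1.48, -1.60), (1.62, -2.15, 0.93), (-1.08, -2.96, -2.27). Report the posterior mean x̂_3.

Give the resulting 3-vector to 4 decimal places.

result = (-0.2475, -1.2051, -1.1098)

source (pnp_recover): camera pose = R=[0.8303 -0.4625 0.3109; 0.3580 0.8702 0.3386; -0.4271 -0.1698 0.8881], t=(-0.2901, 0.1900, 6.2121)
after S1 (triangulate): (-1.8122, 1.2492, -0.5179)
after S2 (kf_track): (-0.2475, -1.2051, -1.1098)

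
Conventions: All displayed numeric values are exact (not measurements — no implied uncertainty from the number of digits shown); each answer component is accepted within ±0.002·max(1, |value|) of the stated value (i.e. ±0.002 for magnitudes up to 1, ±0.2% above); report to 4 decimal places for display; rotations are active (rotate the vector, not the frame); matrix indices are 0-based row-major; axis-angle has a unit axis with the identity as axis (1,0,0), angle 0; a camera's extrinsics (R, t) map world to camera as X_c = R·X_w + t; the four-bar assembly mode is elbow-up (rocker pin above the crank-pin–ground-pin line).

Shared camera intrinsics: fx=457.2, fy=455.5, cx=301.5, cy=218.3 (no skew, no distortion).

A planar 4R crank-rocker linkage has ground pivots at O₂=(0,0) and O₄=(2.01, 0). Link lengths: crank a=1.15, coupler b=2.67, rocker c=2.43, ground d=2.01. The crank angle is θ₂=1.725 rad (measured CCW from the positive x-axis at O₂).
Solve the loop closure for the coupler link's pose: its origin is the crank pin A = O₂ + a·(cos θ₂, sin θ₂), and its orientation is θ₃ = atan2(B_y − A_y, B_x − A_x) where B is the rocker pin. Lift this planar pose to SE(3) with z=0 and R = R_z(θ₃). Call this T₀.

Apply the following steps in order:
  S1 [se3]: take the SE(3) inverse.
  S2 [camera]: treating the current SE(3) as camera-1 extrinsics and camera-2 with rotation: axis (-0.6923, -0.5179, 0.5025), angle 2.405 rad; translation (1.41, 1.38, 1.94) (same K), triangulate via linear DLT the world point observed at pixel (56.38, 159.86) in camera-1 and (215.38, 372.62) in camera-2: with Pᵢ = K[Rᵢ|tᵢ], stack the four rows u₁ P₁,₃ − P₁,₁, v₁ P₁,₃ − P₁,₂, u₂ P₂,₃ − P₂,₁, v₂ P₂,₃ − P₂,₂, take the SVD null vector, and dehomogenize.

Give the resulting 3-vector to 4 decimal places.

source (fourbar_fk): coupler pose = R=[0.8758 -0.4827 0.0000; 0.4827 0.8758 0.0000; 0.0000 0.0000 1.0000], t=(-0.1766, 1.1364, 0.0000)
after S1 (invert_se3): R=[0.8758 0.4827 0.0000; -0.4827 0.8758 0.0000; 0.0000 0.0000 1.0000], t=(-0.3939, -1.0804, 0.0000)
after S2 (triangulate): (-0.8986, 0.4789, 1.7713)

result = (-0.8986, 0.4789, 1.7713)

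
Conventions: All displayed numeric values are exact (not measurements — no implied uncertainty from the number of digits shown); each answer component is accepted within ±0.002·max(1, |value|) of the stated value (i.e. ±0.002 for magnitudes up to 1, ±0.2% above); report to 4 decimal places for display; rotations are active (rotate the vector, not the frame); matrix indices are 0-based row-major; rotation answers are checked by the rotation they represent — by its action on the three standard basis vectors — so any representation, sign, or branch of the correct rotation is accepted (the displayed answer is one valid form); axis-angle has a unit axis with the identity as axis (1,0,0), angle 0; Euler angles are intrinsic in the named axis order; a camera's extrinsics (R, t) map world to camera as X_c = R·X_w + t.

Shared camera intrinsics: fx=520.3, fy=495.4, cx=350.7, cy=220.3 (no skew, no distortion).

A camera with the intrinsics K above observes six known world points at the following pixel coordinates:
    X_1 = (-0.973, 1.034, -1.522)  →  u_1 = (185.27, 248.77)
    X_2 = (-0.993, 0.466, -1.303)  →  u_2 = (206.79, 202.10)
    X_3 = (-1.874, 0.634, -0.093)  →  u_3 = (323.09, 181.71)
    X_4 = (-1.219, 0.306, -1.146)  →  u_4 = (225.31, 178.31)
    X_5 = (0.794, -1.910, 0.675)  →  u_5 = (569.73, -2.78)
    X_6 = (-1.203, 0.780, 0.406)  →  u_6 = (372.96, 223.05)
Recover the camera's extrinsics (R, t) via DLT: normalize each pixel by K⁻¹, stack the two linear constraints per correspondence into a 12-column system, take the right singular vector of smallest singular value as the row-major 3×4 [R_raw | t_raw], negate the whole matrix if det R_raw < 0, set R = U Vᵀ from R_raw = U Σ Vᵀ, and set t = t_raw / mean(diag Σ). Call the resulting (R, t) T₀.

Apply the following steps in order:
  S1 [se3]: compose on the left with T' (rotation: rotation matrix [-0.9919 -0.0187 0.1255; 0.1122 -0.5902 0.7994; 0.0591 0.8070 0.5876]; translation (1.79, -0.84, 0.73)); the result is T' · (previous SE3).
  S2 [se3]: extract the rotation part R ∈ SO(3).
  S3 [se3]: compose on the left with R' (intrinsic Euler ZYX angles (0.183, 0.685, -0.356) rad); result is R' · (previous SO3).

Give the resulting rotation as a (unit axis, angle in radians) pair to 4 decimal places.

source (pnp_recover): camera pose = R=[0.1278 -0.1224 0.9842; 0.5344 0.8445 0.0357; -0.8355 0.5214 0.1734], t=(0.0900, -0.0002, 4.1324)
after S1 (compose_se3): R=[-0.2416 0.1711 -0.9552; -0.9690 -0.0954 0.2280; -0.0521 0.9806 0.1888], t=(2.2192, 2.4736, 3.1632)
after S2 (rot_of_se3): [-0.2416 0.1711 -0.9552; -0.9690 -0.0954 0.2280; -0.0521 0.9806 0.1888]
after S3 (compose_so3): [0.1643 0.6768 -0.7176; -0.9117 0.3819 0.1515; 0.3766 0.6293 0.6798]

rotation (axis_angle) = ((0.2405, -0.5506, -0.7994), 1.4575)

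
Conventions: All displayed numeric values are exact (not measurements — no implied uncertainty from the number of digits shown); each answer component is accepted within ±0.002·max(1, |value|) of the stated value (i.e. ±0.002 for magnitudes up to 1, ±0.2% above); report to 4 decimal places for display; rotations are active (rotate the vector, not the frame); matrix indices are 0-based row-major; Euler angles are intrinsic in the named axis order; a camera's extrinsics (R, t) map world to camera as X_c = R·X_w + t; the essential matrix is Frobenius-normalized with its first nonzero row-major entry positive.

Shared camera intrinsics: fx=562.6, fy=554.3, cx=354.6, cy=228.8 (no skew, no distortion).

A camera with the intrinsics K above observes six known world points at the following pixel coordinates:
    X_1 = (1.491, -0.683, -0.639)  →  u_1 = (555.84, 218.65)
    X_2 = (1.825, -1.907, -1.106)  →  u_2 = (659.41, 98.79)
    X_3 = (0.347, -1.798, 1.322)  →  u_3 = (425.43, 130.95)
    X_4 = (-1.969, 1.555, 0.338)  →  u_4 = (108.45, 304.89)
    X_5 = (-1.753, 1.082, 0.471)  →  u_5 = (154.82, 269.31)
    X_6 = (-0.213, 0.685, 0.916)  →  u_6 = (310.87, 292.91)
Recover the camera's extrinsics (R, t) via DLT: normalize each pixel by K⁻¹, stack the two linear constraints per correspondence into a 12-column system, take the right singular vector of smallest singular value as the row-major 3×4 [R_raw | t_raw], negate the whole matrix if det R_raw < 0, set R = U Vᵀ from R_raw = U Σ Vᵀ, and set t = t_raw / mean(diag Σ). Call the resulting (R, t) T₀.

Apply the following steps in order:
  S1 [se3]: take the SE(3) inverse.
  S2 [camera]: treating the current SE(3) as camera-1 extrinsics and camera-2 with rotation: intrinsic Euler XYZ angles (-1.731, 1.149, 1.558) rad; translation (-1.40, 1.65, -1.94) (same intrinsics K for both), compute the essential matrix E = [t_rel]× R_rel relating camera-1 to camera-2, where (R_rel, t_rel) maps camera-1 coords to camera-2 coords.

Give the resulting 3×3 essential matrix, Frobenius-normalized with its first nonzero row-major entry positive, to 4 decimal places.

matrix = [0.3935 -0.3466 -0.1888; -0.4479 -0.0595 0.2673; -0.1393 -0.6094 0.1514]

source (pnp_recover): camera pose = R=[0.9171 -0.3716 -0.1441; 0.3915 0.9077 0.1508; 0.0747 -0.1947 0.9780], t=(0.1001, 0.0400, 5.4499)
after S1 (invert_se3): R=[0.9171 0.3915 0.0747; -0.3716 0.9077 -0.1947; -0.1441 0.1508 0.9780], t=(-0.5147, 1.0622, -5.3217)
after S2 (essential): [0.3935 -0.3466 -0.1888; -0.4479 -0.0595 0.2673; -0.1393 -0.6094 0.1514]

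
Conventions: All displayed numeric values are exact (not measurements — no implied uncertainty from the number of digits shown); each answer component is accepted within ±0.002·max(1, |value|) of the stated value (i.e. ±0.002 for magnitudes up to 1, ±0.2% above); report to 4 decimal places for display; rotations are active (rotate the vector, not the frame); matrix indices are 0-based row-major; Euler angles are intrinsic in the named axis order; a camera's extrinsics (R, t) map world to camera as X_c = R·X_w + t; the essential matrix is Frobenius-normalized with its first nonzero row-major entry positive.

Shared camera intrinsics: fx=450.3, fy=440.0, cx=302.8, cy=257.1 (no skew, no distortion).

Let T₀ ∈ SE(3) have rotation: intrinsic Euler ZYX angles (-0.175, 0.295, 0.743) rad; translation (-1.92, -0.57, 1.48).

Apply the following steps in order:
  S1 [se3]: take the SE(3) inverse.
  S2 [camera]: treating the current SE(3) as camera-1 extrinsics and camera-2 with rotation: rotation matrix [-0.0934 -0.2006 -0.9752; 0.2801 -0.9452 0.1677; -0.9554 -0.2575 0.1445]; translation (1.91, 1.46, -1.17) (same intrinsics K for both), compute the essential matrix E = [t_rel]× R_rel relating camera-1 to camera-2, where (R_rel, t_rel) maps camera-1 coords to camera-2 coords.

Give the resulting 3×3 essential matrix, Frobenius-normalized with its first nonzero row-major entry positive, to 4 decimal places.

matrix = [0.6361 0.0677 0.1650; -0.3045 0.1730 0.2374; 0.0358 -0.3387 -0.5182]

after S1 (invert_se3): R=[0.9422 -0.1666 -0.2907; 0.3219 0.6909 0.6473; 0.0931 -0.7034 0.7046], t=(2.1443, 0.0539, -1.2651)
after S2 (essential): [0.6361 0.0677 0.1650; -0.3045 0.1730 0.2374; 0.0358 -0.3387 -0.5182]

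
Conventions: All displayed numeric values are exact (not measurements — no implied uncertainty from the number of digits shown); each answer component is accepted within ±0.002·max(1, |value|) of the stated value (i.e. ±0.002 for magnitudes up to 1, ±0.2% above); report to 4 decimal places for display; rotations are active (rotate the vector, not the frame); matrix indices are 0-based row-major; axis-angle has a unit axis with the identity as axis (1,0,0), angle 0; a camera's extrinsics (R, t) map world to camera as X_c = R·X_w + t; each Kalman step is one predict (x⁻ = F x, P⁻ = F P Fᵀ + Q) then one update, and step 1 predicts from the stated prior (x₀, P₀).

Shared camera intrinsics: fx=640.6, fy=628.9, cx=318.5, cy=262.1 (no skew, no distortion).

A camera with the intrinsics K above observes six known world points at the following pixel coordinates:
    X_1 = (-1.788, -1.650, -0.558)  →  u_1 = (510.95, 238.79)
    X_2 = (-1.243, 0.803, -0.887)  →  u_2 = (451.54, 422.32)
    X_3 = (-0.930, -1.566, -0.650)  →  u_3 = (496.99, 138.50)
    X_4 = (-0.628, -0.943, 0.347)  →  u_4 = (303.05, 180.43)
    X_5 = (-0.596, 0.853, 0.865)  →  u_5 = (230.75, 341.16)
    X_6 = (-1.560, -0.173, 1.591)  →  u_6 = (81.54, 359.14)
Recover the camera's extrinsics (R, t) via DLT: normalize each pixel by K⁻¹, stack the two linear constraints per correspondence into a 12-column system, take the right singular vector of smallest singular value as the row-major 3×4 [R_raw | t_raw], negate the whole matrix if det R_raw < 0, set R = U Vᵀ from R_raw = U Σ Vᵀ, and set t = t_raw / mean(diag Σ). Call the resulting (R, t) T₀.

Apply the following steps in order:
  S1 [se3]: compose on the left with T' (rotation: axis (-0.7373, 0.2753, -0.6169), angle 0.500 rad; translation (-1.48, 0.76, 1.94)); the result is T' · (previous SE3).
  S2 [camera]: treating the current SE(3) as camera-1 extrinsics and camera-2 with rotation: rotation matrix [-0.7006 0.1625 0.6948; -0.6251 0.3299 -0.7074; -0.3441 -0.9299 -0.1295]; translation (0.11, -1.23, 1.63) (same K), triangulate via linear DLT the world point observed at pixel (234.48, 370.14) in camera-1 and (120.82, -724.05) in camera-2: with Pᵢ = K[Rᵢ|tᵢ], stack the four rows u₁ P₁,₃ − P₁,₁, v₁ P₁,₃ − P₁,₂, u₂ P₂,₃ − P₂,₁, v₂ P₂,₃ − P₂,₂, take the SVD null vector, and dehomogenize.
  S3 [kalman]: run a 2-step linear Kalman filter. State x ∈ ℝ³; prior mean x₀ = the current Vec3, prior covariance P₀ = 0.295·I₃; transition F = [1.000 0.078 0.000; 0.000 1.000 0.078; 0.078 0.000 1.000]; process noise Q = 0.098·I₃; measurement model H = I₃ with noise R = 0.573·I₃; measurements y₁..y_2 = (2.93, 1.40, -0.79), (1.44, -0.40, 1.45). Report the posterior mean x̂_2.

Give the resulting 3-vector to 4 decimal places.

source (pnp_recover): camera pose = R=[0.0446 -0.0620 -0.9971; -0.7202 0.6897 -0.0751; 0.6924 0.7214 -0.0139], t=(0.2200, -0.2900, 5.0800)
after S1 (compose_se3): R=[-0.0230 0.2637 -0.9643; -0.4226 0.8716 0.2484; 0.9060 0.4133 0.0914], t=(-0.3975, 2.1224, 6.7265)
after S2 (triangulate): (1.2180, -0.4662, 0.4759)
after S3 (kf_track): (1.7563, 0.0733, 0.6459)

result = (1.7563, 0.0733, 0.6459)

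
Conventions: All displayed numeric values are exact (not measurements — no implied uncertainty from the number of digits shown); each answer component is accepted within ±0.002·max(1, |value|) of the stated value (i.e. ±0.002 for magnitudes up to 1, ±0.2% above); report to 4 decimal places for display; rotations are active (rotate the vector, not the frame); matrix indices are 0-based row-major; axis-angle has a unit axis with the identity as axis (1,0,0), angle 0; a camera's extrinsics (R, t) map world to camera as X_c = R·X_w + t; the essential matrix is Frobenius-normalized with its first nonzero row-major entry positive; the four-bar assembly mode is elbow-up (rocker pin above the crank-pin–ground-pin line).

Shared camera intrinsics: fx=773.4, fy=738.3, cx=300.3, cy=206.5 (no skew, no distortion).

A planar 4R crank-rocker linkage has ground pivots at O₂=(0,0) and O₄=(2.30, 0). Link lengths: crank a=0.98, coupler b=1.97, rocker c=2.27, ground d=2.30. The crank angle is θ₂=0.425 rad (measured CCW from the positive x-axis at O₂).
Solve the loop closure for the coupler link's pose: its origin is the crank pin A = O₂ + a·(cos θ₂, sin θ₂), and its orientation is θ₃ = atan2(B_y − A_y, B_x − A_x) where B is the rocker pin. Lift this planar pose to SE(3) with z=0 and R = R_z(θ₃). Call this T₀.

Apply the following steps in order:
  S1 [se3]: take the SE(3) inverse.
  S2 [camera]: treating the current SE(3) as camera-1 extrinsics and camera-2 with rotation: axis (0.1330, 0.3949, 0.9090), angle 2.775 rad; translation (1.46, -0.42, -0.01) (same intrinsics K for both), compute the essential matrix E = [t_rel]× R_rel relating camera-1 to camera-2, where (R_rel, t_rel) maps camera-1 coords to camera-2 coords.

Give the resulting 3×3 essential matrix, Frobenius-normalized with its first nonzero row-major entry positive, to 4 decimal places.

matrix = [0.0595 -0.1688 0.4170; 0.5928 -0.1348 0.2265; 0.3774 0.1505 -0.4561]

source (fourbar_fk): coupler pose = R=[0.4180 -0.9084 0.0000; 0.9084 0.4180 0.0000; 0.0000 0.0000 1.0000], t=(0.8928, 0.4041, 0.0000)
after S1 (invert_se3): R=[0.4180 0.9084 0.0000; -0.9084 0.4180 -0.0000; 0.0000 0.0000 1.0000], t=(-0.7403, 0.6421, 0.0000)
after S2 (essential): [0.0595 -0.1688 0.4170; 0.5928 -0.1348 0.2265; 0.3774 0.1505 -0.4561]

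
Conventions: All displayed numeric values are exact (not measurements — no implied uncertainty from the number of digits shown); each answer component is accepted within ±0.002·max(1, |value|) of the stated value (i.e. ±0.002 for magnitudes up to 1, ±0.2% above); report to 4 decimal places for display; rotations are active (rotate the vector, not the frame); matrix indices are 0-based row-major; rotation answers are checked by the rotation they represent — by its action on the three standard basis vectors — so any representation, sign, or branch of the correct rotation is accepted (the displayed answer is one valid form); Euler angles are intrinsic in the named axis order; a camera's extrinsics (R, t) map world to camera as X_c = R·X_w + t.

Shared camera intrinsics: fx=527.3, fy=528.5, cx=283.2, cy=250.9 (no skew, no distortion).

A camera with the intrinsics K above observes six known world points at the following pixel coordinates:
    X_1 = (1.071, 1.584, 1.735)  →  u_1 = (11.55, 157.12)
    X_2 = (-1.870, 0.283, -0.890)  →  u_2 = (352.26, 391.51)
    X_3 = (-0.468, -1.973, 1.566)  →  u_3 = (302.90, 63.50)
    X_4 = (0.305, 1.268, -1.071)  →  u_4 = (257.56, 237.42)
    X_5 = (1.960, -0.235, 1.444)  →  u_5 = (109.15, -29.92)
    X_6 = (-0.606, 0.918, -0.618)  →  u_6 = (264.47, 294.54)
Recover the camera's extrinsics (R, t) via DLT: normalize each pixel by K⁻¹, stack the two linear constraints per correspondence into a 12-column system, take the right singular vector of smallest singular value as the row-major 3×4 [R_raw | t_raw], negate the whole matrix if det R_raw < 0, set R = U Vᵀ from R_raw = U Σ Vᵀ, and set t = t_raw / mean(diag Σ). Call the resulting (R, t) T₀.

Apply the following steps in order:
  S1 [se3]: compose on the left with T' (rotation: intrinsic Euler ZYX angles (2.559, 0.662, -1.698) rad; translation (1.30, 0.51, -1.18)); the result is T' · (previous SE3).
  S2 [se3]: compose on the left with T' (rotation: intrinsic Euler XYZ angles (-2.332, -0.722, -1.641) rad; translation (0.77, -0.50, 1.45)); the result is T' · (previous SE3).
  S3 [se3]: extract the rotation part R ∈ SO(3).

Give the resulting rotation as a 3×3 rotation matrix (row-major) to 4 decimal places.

rotation (matrix) = ((-0.6509, -0.7377, -0.1792), (0.0060, -0.2410, 0.9705), (-0.7591, 0.6306, 0.1613))

source (pnp_recover): camera pose = R=[-0.2330 -0.6587 -0.7154; -0.9152 0.3973 -0.0676; 0.3288 0.6390 -0.6954], t=(-0.1900, -0.4701, 5.1301)
after S1 (compose_se3): R=[-0.5344 0.3567 0.7663; -0.1775 -0.9337 0.3109; 0.8264 0.0301 0.5623], t=(-1.3127, -3.9339, -1.2088)
after S2 (compose_se3): R=[-0.6509 -0.7377 -0.1792; 0.0060 -0.2410 0.9705; -0.7591 0.6306 0.1613], t=(-1.3071, -4.0840, 2.6749)
after S3 (rot_of_se3): [-0.6509 -0.7377 -0.1792; 0.0060 -0.2410 0.9705; -0.7591 0.6306 0.1613]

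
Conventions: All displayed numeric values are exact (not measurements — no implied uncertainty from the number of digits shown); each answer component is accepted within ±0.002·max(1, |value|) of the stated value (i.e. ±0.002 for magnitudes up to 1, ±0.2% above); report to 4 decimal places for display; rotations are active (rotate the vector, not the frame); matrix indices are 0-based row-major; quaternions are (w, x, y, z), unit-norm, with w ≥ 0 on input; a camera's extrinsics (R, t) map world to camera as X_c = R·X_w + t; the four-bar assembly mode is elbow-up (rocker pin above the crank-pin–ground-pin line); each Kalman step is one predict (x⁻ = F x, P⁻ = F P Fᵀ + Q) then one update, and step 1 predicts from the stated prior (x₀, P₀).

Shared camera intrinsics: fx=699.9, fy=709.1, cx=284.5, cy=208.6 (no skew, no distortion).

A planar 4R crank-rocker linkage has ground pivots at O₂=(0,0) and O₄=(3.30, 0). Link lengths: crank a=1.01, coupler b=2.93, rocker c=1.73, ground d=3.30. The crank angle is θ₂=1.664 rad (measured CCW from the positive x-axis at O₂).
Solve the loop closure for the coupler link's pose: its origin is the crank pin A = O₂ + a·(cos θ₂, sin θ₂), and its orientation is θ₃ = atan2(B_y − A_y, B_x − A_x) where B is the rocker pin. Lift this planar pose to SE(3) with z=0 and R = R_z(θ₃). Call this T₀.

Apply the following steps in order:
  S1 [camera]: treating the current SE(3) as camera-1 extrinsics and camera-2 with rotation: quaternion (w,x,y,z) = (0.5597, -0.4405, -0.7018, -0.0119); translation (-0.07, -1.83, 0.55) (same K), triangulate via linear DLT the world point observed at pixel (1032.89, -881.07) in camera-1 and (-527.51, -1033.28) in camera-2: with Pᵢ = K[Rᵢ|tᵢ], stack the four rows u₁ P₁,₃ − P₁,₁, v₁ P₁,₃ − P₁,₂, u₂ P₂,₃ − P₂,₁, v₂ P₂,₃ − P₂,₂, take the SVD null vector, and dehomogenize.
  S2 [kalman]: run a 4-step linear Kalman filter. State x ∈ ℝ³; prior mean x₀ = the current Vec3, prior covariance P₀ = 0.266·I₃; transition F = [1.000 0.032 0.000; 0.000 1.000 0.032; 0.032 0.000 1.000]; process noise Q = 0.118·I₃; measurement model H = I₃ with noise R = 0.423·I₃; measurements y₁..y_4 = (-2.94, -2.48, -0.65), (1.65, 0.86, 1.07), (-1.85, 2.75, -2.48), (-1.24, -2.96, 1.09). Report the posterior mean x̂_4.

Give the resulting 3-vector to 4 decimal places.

result = (-0.9846, -0.8561, -0.0405)

source (fourbar_fk): coupler pose = R=[0.9759 -0.2183 0.0000; 0.2183 0.9759 0.0000; 0.0000 0.0000 1.0000], t=(-0.0940, 1.0056, 0.0000)
after S1 (triangulate): (0.2562, -1.9419, 0.5424)
after S2 (kf_track): (-0.9846, -0.8561, -0.0405)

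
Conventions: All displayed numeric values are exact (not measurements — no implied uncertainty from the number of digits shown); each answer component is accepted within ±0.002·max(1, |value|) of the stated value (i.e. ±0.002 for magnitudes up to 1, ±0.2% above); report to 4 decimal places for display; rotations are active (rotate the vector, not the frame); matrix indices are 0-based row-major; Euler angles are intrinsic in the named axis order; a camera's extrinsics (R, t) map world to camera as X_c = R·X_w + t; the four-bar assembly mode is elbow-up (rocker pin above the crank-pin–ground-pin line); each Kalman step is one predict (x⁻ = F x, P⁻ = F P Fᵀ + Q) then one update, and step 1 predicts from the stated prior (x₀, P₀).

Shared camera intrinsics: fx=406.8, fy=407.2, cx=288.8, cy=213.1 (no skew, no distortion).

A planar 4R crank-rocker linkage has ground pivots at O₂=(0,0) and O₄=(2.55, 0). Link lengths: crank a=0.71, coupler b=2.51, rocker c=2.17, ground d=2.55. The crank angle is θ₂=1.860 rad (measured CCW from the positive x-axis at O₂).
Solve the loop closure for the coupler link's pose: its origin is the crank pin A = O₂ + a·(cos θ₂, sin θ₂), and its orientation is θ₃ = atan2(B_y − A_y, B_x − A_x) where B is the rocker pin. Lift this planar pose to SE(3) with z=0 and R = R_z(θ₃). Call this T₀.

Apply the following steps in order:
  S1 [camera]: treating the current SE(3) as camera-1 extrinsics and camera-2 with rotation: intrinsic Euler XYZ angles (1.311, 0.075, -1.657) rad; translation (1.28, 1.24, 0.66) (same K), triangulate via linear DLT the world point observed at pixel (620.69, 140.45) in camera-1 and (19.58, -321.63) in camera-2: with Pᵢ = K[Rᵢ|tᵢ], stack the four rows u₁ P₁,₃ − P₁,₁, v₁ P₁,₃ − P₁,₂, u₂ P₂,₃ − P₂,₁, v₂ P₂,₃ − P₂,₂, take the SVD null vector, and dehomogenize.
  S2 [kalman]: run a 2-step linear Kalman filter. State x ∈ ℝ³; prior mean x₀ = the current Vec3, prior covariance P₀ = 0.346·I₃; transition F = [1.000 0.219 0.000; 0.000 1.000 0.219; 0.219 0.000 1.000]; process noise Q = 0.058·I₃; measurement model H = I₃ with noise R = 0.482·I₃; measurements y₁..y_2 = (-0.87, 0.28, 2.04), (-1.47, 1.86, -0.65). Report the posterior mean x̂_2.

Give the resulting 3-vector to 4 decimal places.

result = (-0.7283, 0.3565, 1.0191)

source (fourbar_fk): coupler pose = R=[0.8336 -0.5524 0.0000; 0.5524 0.8336 0.0000; 0.0000 0.0000 1.0000], t=(-0.2025, 0.6805, 0.0000)
after S1 (triangulate): (0.7784, -1.6950, 1.6948)
after S2 (kf_track): (-0.7283, 0.3565, 1.0191)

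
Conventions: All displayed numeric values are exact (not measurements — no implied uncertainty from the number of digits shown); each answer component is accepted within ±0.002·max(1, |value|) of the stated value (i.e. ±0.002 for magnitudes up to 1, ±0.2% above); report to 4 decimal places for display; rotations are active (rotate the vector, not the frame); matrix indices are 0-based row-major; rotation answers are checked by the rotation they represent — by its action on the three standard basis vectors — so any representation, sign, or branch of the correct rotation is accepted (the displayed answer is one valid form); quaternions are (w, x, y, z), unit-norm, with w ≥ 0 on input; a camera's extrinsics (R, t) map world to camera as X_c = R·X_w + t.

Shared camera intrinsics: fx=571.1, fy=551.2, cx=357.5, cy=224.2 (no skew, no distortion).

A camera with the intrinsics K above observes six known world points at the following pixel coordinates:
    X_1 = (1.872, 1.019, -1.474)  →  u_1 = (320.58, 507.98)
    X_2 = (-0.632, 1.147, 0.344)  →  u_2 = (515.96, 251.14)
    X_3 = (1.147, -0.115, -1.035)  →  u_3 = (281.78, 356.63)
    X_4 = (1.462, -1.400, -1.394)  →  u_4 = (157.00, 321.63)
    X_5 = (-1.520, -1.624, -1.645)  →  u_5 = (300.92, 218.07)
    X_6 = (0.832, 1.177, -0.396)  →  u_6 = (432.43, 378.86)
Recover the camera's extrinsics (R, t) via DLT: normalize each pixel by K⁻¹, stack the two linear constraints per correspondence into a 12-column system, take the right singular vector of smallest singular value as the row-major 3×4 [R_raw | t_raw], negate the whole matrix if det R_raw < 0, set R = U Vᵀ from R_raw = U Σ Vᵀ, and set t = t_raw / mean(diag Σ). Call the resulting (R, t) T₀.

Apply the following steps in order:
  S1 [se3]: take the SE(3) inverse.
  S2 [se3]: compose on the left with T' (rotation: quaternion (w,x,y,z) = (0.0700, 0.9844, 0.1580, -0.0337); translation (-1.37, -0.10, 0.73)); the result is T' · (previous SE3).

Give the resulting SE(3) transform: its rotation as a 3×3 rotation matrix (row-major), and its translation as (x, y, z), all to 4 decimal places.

rotation (matrix) = ((-0.2299, 0.5804, -0.7812), (-0.9580, -0.2762, 0.0768), (-0.1712, 0.7661, 0.6195)), translation = (3.1147, -0.2484, -2.9433)

source (pnp_recover): camera pose = R=[-0.4963 0.8064 0.3216; 0.3977 0.5404 -0.7415; -0.7717 -0.2401 -0.5889], t=(0.2600, 0.1701, 5.7906)
after S1 (invert_se3): R=[-0.4963 0.3977 -0.7717; 0.8064 0.5404 -0.2401; 0.3216 -0.7415 -0.5889], t=(4.5301, 1.0886, 3.4526)
after S2 (compose_se3): R=[-0.2299 0.5804 -0.7812; -0.9580 -0.2762 0.0768; -0.1712 0.7661 0.6195], t=(3.1147, -0.2484, -2.9433)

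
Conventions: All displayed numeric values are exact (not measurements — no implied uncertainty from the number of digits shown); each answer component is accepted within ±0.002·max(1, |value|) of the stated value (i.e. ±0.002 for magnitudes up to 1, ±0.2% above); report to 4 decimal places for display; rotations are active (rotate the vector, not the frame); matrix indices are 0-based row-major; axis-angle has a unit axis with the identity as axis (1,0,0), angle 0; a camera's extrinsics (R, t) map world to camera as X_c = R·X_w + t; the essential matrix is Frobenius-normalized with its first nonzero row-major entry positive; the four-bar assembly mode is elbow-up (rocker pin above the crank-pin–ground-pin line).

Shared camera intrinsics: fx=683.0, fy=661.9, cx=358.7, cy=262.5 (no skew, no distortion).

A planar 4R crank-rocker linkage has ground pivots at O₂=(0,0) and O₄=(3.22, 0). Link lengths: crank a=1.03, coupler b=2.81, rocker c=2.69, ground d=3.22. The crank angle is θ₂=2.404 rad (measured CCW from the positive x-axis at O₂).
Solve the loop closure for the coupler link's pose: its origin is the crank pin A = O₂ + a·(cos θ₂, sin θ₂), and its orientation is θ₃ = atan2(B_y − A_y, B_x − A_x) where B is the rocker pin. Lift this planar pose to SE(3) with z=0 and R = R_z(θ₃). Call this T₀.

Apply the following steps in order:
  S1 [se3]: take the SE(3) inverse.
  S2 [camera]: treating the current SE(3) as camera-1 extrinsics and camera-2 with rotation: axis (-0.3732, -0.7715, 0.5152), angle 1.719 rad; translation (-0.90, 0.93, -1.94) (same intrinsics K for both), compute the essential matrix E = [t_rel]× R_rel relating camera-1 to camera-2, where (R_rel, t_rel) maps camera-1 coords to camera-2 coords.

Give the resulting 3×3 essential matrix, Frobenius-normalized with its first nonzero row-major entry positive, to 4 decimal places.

matrix = [0.6537 -0.1360 -0.0336; 0.0610 -0.1238 0.6777; -0.2172 0.0201 0.1649]

source (fourbar_fk): coupler pose = R=[0.8509 -0.5253 0.0000; 0.5253 0.8509 0.0000; 0.0000 0.0000 1.0000], t=(-0.7623, 0.6927, 0.0000)
after S1 (invert_se3): R=[0.8509 0.5253 0.0000; -0.5253 0.8509 0.0000; 0.0000 0.0000 1.0000], t=(0.2847, -0.9899, 0.0000)
after S2 (essential): [0.6537 -0.1360 -0.0336; 0.0610 -0.1238 0.6777; -0.2172 0.0201 0.1649]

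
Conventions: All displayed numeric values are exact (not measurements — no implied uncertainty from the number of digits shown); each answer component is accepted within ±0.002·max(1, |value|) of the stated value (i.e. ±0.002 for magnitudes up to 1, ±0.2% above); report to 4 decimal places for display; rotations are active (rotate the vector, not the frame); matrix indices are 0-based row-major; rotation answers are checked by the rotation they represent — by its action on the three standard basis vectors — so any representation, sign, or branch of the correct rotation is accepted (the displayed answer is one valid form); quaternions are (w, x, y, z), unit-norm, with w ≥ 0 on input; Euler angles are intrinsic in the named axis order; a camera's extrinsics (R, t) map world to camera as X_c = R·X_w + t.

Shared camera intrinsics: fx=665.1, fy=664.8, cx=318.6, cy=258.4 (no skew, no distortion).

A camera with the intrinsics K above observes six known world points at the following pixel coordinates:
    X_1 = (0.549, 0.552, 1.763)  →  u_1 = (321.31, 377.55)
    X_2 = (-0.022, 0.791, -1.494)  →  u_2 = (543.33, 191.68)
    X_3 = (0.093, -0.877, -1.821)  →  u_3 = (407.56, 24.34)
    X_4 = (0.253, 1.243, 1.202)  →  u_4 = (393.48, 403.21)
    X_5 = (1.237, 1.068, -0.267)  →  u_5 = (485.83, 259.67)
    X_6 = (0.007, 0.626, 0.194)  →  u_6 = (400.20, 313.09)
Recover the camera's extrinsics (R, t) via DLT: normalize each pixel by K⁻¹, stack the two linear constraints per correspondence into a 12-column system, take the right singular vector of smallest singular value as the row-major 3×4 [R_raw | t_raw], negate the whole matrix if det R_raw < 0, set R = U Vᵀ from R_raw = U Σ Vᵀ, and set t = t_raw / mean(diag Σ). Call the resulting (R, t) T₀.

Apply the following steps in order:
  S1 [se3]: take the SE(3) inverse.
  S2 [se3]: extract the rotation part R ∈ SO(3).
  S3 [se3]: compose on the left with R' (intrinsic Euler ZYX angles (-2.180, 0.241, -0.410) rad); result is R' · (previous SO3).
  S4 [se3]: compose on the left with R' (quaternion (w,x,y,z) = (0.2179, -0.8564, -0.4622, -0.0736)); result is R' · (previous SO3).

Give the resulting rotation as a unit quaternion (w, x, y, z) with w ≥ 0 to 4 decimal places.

source (pnp_recover): camera pose = R=[0.3313 0.7749 -0.5383; -0.3718 0.6316 0.6803; 0.8672 -0.0252 0.4974], t=(0.3702, -0.0200, 6.0522)
after S1 (invert_se3): R=[0.3313 -0.3718 0.8672; 0.7749 0.6316 -0.0252; -0.5383 0.6803 0.4974], t=(-5.3784, -0.1217, -2.7972)
after S2 (rot_of_se3): [0.3313 -0.3718 0.8672; 0.7749 0.6316 -0.0252; -0.5383 0.6803 0.4974]
after S3 (compose_so3): [0.3324 0.8532 -0.4019; -0.3906 -0.2634 -0.8821; -0.8585 0.4502 0.2457]
after S4 (compose_so3): [-0.0703 0.2285 -0.9710; 0.0602 0.9726 0.2246; 0.9957 -0.0427 -0.0822]

rotation (quat) = (0.6746, -0.0990, -0.7289, -0.0624)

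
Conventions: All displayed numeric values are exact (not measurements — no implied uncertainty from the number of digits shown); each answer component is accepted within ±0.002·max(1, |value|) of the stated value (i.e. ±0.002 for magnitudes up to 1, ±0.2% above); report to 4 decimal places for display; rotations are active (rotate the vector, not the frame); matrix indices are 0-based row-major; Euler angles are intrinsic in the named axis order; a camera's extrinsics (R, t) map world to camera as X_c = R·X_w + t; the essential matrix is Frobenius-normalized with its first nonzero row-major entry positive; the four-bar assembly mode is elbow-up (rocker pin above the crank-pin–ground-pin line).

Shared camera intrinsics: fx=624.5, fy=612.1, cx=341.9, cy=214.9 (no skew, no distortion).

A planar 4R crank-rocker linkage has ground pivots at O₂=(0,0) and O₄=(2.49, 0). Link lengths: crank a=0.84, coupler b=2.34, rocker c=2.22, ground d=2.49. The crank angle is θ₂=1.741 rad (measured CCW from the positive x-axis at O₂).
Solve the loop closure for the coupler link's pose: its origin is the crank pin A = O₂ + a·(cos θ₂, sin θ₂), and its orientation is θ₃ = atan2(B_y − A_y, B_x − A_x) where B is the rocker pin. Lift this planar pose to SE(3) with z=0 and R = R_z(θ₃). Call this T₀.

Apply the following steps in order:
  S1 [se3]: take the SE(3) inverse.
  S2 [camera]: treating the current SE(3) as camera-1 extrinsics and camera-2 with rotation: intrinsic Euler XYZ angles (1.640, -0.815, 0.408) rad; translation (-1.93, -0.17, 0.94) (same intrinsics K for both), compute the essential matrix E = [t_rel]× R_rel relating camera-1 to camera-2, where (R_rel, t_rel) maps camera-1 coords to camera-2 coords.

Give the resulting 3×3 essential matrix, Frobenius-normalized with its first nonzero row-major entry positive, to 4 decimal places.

source (fourbar_fk): coupler pose = R=[0.8354 -0.5497 0.0000; 0.5497 0.8354 0.0000; 0.0000 0.0000 1.0000], t=(-0.1423, 0.8279, 0.0000)
after S1 (invert_se3): R=[0.8354 0.5497 0.0000; -0.5497 0.8354 0.0000; 0.0000 0.0000 1.0000], t=(-0.3362, -0.7698, 0.0000)
after S2 (essential): [0.2154 -0.2224 0.2866; 0.6160 0.0932 -0.3332; 0.2480 -0.3063 0.4094]

matrix = [0.2154 -0.2224 0.2866; 0.6160 0.0932 -0.3332; 0.2480 -0.3063 0.4094]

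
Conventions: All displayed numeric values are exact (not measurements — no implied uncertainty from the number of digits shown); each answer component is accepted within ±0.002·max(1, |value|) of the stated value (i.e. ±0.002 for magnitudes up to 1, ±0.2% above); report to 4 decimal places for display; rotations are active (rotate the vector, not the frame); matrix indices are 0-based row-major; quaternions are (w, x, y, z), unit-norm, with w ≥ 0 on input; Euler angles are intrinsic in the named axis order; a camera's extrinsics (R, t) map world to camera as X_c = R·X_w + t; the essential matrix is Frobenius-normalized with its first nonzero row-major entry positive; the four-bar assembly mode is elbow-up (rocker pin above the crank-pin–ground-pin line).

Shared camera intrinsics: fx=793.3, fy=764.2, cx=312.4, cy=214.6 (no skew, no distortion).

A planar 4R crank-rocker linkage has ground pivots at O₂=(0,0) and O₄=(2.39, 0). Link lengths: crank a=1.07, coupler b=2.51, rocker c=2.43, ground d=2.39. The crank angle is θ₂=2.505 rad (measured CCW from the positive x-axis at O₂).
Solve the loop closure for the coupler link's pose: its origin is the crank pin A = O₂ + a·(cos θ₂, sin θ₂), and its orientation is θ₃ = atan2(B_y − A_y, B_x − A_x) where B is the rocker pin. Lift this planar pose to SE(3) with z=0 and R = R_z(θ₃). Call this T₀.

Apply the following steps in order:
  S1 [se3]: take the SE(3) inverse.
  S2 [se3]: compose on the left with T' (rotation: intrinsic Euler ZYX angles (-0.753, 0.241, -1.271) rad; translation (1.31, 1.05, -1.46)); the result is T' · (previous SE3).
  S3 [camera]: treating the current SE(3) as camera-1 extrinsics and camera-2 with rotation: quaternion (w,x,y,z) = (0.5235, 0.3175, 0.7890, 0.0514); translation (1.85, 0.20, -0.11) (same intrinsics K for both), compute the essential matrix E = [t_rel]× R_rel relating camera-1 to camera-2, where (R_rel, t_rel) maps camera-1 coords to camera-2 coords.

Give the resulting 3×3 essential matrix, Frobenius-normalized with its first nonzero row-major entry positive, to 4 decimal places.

matrix = [0.2467 -0.0490 0.5386; 0.3281 0.0116 0.2569; 0.5642 0.1544 -0.3615]

source (fourbar_fk): coupler pose = R=[0.8110 -0.5851 0.0000; 0.5851 0.8110 0.0000; 0.0000 0.0000 1.0000], t=(-0.8604, 0.6361, 0.0000)
after S1 (invert_se3): R=[0.8110 0.5851 0.0000; -0.5851 0.8110 0.0000; 0.0000 0.0000 1.0000], t=(0.3257, -1.0192, 0.0000)
after S2 (compose_se3): R=[0.5538 0.4434 0.7048; -0.7559 -0.0873 0.6489; 0.3492 -0.8921 0.2868], t=(1.5045, 0.4552, -0.5921)
after S3 (essential): [0.2467 -0.0490 0.5386; 0.3281 0.0116 0.2569; 0.5642 0.1544 -0.3615]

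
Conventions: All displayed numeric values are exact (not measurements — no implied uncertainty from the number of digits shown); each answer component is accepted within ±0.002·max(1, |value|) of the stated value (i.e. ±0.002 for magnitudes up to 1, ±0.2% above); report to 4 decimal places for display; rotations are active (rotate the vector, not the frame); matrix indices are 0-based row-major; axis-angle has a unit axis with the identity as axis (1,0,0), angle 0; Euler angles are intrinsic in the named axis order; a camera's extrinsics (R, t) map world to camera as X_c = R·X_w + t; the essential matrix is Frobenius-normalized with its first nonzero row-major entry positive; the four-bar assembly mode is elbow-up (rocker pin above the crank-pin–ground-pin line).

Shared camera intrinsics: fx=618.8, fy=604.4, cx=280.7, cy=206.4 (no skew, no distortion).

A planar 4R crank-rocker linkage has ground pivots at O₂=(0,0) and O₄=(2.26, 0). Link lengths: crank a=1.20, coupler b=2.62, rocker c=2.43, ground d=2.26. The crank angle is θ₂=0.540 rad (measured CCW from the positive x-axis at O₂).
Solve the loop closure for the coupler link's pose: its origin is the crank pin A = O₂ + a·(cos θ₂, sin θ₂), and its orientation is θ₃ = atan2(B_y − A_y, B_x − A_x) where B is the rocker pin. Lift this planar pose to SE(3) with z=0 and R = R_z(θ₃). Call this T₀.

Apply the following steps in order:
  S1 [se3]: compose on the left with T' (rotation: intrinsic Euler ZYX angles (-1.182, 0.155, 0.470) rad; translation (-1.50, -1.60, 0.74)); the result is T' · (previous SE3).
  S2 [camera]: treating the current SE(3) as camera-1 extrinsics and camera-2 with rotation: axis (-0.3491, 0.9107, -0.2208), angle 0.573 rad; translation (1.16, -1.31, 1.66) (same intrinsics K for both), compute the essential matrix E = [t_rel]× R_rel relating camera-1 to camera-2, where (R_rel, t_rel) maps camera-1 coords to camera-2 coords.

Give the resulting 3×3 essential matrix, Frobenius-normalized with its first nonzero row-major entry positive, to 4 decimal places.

matrix = [0.3852 0.3751 -0.0172; 0.1592 0.2864 -0.4934; 0.3079 0.1644 0.4878]

source (fourbar_fk): coupler pose = R=[0.7653 -0.6436 0.0000; 0.6436 0.7653 0.0000; 0.0000 0.0000 1.0000], t=(1.0293, 0.6170, 0.0000)
after S1 (compose_se3): R=[0.8347 0.4106 -0.3669; -0.5238 0.7976 -0.2990; 0.1698 0.4418 0.8809], t=(-0.5892, -2.3724, 0.8572)
after S2 (essential): [0.3852 0.3751 -0.0172; 0.1592 0.2864 -0.4934; 0.3079 0.1644 0.4878]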